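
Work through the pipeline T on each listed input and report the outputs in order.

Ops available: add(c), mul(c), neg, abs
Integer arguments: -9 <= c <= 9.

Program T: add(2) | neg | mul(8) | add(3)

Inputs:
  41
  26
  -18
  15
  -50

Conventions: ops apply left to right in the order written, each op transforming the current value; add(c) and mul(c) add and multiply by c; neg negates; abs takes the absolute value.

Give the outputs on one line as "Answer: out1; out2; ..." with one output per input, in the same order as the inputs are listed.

Execution, op by op:
  41 -> 43 -> -43 -> -344 -> -341
  26 -> 28 -> -28 -> -224 -> -221
  -18 -> -16 -> 16 -> 128 -> 131
  15 -> 17 -> -17 -> -136 -> -133
  -50 -> -48 -> 48 -> 384 -> 387

-341; -221; 131; -133; 387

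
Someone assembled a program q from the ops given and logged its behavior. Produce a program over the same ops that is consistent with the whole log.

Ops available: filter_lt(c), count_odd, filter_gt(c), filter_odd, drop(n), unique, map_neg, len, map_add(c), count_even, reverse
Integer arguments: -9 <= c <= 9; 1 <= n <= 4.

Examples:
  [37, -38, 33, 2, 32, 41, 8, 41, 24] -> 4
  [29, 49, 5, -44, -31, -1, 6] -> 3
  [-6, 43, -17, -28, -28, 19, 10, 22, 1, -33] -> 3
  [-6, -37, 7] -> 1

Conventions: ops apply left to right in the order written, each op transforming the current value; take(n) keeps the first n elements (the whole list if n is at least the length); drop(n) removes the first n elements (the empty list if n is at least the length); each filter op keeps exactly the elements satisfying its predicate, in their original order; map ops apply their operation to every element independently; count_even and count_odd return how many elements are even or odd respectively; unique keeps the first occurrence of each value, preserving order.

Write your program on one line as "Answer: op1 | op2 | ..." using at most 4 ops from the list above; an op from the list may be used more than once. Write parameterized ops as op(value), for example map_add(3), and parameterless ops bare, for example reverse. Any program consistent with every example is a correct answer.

filter_gt(-1) | map_neg | count_odd

Check, running the answer program on each example:
  [37, -38, 33, 2, 32, 41, 8, 41, 24] -> [37, 33, 2, 32, 41, 8, 41, 24] -> [-37, -33, -2, -32, -41, -8, -41, -24] -> 4
  [29, 49, 5, -44, -31, -1, 6] -> [29, 49, 5, 6] -> [-29, -49, -5, -6] -> 3
  [-6, 43, -17, -28, -28, 19, 10, 22, 1, -33] -> [43, 19, 10, 22, 1] -> [-43, -19, -10, -22, -1] -> 3
  [-6, -37, 7] -> [7] -> [-7] -> 1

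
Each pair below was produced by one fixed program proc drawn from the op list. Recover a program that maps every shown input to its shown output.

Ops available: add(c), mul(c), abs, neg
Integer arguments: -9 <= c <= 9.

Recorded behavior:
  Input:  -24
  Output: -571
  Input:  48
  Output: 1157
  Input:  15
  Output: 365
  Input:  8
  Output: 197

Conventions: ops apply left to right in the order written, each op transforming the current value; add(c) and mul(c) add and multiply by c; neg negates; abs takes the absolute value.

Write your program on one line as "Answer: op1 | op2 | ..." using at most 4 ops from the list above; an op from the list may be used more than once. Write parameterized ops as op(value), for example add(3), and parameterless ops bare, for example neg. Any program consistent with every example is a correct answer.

mul(-8) | mul(-3) | add(5)

Check, running the answer program on each example:
  -24 -> 192 -> -576 -> -571
  48 -> -384 -> 1152 -> 1157
  15 -> -120 -> 360 -> 365
  8 -> -64 -> 192 -> 197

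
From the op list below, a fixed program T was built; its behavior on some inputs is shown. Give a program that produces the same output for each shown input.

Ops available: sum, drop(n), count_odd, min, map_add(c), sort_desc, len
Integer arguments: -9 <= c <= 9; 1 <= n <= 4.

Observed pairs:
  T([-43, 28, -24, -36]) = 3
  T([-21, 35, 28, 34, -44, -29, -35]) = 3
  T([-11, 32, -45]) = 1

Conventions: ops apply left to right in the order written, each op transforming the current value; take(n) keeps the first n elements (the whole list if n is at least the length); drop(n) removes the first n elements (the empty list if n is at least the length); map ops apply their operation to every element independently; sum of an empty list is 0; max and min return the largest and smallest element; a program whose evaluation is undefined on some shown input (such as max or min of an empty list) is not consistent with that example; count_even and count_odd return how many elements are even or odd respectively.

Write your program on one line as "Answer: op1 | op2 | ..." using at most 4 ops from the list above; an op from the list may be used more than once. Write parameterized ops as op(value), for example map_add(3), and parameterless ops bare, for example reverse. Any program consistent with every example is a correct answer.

map_add(-5) | drop(1) | map_add(8) | count_odd

Check, running the answer program on each example:
  [-43, 28, -24, -36] -> [-48, 23, -29, -41] -> [23, -29, -41] -> [31, -21, -33] -> 3
  [-21, 35, 28, 34, -44, -29, -35] -> [-26, 30, 23, 29, -49, -34, -40] -> [30, 23, 29, -49, -34, -40] -> [38, 31, 37, -41, -26, -32] -> 3
  [-11, 32, -45] -> [-16, 27, -50] -> [27, -50] -> [35, -42] -> 1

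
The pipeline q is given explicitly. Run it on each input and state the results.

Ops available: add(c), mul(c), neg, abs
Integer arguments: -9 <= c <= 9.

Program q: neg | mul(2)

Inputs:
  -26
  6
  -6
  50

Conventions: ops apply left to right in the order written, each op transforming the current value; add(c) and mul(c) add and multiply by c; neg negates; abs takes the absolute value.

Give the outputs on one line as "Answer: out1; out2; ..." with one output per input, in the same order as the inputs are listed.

52; -12; 12; -100

Execution, op by op:
  -26 -> 26 -> 52
  6 -> -6 -> -12
  -6 -> 6 -> 12
  50 -> -50 -> -100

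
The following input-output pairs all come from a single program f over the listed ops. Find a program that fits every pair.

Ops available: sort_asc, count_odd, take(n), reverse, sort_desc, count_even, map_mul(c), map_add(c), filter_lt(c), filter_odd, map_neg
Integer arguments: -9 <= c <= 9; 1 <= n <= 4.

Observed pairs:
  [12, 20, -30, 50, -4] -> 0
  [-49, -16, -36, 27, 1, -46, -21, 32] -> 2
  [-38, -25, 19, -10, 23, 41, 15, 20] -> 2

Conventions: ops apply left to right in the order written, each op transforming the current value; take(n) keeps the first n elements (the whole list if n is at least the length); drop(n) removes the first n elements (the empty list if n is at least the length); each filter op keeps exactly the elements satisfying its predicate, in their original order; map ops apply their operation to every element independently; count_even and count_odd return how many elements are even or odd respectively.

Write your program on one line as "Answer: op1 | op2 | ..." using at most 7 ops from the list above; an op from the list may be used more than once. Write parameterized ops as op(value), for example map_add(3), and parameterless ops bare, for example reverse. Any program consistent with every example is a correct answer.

map_add(1) | map_add(3) | take(4) | map_add(-6) | map_mul(-3) | count_odd

Check, running the answer program on each example:
  [12, 20, -30, 50, -4] -> [13, 21, -29, 51, -3] -> [16, 24, -26, 54, 0] -> [16, 24, -26, 54] -> [10, 18, -32, 48] -> [-30, -54, 96, -144] -> 0
  [-49, -16, -36, 27, 1, -46, -21, 32] -> [-48, -15, -35, 28, 2, -45, -20, 33] -> [-45, -12, -32, 31, 5, -42, -17, 36] -> [-45, -12, -32, 31] -> [-51, -18, -38, 25] -> [153, 54, 114, -75] -> 2
  [-38, -25, 19, -10, 23, 41, 15, 20] -> [-37, -24, 20, -9, 24, 42, 16, 21] -> [-34, -21, 23, -6, 27, 45, 19, 24] -> [-34, -21, 23, -6] -> [-40, -27, 17, -12] -> [120, 81, -51, 36] -> 2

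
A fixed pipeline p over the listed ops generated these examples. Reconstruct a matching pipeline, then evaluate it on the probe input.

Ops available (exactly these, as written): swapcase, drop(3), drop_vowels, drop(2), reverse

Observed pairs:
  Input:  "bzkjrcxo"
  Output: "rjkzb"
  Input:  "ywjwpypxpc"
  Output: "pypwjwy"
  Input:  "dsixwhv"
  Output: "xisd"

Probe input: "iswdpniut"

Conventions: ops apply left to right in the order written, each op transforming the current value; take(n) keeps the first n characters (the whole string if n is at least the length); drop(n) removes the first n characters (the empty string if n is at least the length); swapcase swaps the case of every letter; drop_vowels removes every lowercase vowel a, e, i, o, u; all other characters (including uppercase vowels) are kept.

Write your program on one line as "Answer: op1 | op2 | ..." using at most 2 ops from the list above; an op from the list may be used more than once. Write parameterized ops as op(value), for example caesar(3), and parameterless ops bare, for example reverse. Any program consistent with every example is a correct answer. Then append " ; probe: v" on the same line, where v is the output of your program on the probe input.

reverse | drop(3) ; probe: "npdwsi"

Check, running the answer program on each example:
  "bzkjrcxo" -> "oxcrjkzb" -> "rjkzb"
  "ywjwpypxpc" -> "cpxpypwjwy" -> "pypwjwy"
  "dsixwhv" -> "vhwxisd" -> "xisd"
  probe: "iswdpniut" -> "tuinpdwsi" -> "npdwsi"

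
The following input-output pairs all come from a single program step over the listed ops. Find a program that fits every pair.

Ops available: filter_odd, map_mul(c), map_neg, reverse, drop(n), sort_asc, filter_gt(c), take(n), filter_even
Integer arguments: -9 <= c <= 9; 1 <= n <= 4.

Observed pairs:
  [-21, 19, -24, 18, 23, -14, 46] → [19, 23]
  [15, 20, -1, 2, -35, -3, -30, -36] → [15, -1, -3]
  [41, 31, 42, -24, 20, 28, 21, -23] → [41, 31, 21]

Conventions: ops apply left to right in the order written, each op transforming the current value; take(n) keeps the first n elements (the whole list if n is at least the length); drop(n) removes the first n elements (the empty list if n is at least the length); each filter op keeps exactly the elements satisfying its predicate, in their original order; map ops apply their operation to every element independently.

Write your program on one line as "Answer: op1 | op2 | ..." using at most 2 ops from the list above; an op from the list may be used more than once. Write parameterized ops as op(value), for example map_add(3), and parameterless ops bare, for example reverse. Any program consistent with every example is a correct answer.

filter_odd | filter_gt(-8)

Check, running the answer program on each example:
  [-21, 19, -24, 18, 23, -14, 46] -> [-21, 19, 23] -> [19, 23]
  [15, 20, -1, 2, -35, -3, -30, -36] -> [15, -1, -35, -3] -> [15, -1, -3]
  [41, 31, 42, -24, 20, 28, 21, -23] -> [41, 31, 21, -23] -> [41, 31, 21]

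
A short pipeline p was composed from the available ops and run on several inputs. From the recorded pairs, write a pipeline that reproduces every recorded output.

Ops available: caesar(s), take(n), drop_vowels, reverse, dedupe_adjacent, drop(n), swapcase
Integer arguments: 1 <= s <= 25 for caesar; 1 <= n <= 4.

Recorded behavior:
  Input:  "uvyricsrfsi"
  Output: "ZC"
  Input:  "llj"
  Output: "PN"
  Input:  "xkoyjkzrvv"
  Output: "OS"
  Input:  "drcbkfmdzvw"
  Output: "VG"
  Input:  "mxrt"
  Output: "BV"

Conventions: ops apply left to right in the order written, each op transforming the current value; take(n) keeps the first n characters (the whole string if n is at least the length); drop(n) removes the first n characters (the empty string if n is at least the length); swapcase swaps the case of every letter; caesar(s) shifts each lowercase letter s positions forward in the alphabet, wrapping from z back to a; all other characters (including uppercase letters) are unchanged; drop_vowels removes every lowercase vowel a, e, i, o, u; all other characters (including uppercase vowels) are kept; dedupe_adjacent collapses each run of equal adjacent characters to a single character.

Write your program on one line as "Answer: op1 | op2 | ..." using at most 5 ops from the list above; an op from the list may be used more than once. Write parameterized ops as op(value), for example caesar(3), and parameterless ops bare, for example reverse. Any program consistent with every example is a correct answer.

take(3) | caesar(4) | swapcase | drop(1)

Check, running the answer program on each example:
  "uvyricsrfsi" -> "uvy" -> "yzc" -> "YZC" -> "ZC"
  "llj" -> "llj" -> "ppn" -> "PPN" -> "PN"
  "xkoyjkzrvv" -> "xko" -> "bos" -> "BOS" -> "OS"
  "drcbkfmdzvw" -> "drc" -> "hvg" -> "HVG" -> "VG"
  "mxrt" -> "mxr" -> "qbv" -> "QBV" -> "BV"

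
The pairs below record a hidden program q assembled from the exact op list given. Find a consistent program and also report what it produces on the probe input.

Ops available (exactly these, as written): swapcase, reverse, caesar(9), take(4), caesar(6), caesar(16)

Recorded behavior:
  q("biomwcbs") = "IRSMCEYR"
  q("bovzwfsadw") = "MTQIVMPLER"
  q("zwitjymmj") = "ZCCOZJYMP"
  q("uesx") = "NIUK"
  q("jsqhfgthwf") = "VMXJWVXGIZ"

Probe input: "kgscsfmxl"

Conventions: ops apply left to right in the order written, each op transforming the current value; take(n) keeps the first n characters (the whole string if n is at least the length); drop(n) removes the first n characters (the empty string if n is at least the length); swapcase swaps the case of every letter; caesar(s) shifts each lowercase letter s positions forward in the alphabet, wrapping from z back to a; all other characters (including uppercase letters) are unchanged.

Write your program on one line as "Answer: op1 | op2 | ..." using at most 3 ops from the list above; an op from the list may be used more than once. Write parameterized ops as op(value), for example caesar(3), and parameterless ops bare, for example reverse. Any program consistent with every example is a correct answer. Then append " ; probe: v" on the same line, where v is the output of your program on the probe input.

caesar(16) | reverse | swapcase ; probe: "BNCVISIWA"

Check, running the answer program on each example:
  "biomwcbs" -> "ryecmsri" -> "irsmceyr" -> "IRSMCEYR"
  "bovzwfsadw" -> "relpmviqtm" -> "mtqivmpler" -> "MTQIVMPLER"
  "zwitjymmj" -> "pmyjzoccz" -> "zccozjymp" -> "ZCCOZJYMP"
  "uesx" -> "kuin" -> "niuk" -> "NIUK"
  "jsqhfgthwf" -> "zigxvwjxmv" -> "vmxjwvxgiz" -> "VMXJWVXGIZ"
  probe: "kgscsfmxl" -> "awisivcnb" -> "bncvisiwa" -> "BNCVISIWA"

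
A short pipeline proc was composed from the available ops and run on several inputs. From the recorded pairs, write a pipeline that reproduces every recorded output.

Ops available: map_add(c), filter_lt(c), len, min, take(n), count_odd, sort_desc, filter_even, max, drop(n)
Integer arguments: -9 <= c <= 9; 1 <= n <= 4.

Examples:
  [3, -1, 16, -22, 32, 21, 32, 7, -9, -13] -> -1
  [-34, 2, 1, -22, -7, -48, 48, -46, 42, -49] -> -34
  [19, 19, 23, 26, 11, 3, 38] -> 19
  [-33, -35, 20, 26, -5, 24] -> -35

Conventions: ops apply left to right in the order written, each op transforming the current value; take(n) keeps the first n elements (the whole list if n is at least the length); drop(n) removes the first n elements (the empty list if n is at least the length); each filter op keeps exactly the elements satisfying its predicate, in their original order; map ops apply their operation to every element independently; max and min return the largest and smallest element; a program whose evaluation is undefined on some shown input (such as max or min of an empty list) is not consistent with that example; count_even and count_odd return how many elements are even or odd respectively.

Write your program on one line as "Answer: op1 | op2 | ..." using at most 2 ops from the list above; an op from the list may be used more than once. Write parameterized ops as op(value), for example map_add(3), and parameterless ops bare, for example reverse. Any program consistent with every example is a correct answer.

take(2) | min

Check, running the answer program on each example:
  [3, -1, 16, -22, 32, 21, 32, 7, -9, -13] -> [3, -1] -> -1
  [-34, 2, 1, -22, -7, -48, 48, -46, 42, -49] -> [-34, 2] -> -34
  [19, 19, 23, 26, 11, 3, 38] -> [19, 19] -> 19
  [-33, -35, 20, 26, -5, 24] -> [-33, -35] -> -35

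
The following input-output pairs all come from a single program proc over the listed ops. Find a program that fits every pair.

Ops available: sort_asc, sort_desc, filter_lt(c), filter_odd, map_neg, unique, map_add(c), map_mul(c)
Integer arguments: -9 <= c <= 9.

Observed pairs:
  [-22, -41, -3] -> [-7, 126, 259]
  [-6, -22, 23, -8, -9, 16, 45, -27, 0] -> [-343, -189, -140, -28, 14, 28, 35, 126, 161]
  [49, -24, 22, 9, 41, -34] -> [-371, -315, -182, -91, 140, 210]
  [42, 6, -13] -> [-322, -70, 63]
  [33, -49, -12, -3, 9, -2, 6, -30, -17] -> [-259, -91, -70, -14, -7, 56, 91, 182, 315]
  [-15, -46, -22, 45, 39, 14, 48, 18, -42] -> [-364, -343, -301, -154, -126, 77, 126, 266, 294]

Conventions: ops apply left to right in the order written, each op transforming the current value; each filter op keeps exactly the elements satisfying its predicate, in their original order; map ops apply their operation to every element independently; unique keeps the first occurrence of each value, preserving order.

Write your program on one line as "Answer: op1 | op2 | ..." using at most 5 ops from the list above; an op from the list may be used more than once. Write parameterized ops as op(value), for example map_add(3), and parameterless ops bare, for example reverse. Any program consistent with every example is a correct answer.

sort_desc | map_neg | map_add(-4) | map_mul(7)

Check, running the answer program on each example:
  [-22, -41, -3] -> [-3, -22, -41] -> [3, 22, 41] -> [-1, 18, 37] -> [-7, 126, 259]
  [-6, -22, 23, -8, -9, 16, 45, -27, 0] -> [45, 23, 16, 0, -6, -8, -9, -22, -27] -> [-45, -23, -16, 0, 6, 8, 9, 22, 27] -> [-49, -27, -20, -4, 2, 4, 5, 18, 23] -> [-343, -189, -140, -28, 14, 28, 35, 126, 161]
  [49, -24, 22, 9, 41, -34] -> [49, 41, 22, 9, -24, -34] -> [-49, -41, -22, -9, 24, 34] -> [-53, -45, -26, -13, 20, 30] -> [-371, -315, -182, -91, 140, 210]
  [42, 6, -13] -> [42, 6, -13] -> [-42, -6, 13] -> [-46, -10, 9] -> [-322, -70, 63]
  [33, -49, -12, -3, 9, -2, 6, -30, -17] -> [33, 9, 6, -2, -3, -12, -17, -30, -49] -> [-33, -9, -6, 2, 3, 12, 17, 30, 49] -> [-37, -13, -10, -2, -1, 8, 13, 26, 45] -> [-259, -91, -70, -14, -7, 56, 91, 182, 315]
  [-15, -46, -22, 45, 39, 14, 48, 18, -42] -> [48, 45, 39, 18, 14, -15, -22, -42, -46] -> [-48, -45, -39, -18, -14, 15, 22, 42, 46] -> [-52, -49, -43, -22, -18, 11, 18, 38, 42] -> [-364, -343, -301, -154, -126, 77, 126, 266, 294]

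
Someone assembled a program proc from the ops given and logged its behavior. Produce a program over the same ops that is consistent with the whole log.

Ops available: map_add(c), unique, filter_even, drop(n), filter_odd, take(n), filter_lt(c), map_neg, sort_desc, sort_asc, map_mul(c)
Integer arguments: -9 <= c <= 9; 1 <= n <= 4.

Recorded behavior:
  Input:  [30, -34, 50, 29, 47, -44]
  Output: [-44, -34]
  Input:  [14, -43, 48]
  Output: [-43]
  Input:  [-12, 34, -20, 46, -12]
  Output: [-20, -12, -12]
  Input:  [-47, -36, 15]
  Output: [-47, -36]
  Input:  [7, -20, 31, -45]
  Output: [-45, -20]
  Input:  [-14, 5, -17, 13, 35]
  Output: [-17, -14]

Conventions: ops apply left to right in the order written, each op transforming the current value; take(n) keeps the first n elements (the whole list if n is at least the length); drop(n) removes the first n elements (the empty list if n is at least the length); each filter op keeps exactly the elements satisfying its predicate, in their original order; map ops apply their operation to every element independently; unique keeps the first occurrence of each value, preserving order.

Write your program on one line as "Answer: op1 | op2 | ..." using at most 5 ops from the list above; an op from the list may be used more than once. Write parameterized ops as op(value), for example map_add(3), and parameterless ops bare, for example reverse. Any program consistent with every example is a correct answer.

map_add(-8) | sort_asc | map_add(8) | filter_lt(8) | filter_lt(-8)

Check, running the answer program on each example:
  [30, -34, 50, 29, 47, -44] -> [22, -42, 42, 21, 39, -52] -> [-52, -42, 21, 22, 39, 42] -> [-44, -34, 29, 30, 47, 50] -> [-44, -34] -> [-44, -34]
  [14, -43, 48] -> [6, -51, 40] -> [-51, 6, 40] -> [-43, 14, 48] -> [-43] -> [-43]
  [-12, 34, -20, 46, -12] -> [-20, 26, -28, 38, -20] -> [-28, -20, -20, 26, 38] -> [-20, -12, -12, 34, 46] -> [-20, -12, -12] -> [-20, -12, -12]
  [-47, -36, 15] -> [-55, -44, 7] -> [-55, -44, 7] -> [-47, -36, 15] -> [-47, -36] -> [-47, -36]
  [7, -20, 31, -45] -> [-1, -28, 23, -53] -> [-53, -28, -1, 23] -> [-45, -20, 7, 31] -> [-45, -20, 7] -> [-45, -20]
  [-14, 5, -17, 13, 35] -> [-22, -3, -25, 5, 27] -> [-25, -22, -3, 5, 27] -> [-17, -14, 5, 13, 35] -> [-17, -14, 5] -> [-17, -14]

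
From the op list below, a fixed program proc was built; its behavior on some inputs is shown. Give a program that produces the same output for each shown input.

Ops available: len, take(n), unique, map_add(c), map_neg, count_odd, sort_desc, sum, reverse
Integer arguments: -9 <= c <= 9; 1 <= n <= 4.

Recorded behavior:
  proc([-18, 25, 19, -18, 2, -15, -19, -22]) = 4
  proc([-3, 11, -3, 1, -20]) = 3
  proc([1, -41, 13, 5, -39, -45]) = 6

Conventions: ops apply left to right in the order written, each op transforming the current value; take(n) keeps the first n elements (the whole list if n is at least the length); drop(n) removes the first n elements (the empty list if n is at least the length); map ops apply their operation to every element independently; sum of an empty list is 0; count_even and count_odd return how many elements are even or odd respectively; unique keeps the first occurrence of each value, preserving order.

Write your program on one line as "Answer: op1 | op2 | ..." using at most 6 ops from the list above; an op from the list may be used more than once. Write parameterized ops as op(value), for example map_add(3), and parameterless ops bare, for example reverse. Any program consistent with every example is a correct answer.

reverse | sort_desc | map_neg | unique | sort_desc | count_odd

Check, running the answer program on each example:
  [-18, 25, 19, -18, 2, -15, -19, -22] -> [-22, -19, -15, 2, -18, 19, 25, -18] -> [25, 19, 2, -15, -18, -18, -19, -22] -> [-25, -19, -2, 15, 18, 18, 19, 22] -> [-25, -19, -2, 15, 18, 19, 22] -> [22, 19, 18, 15, -2, -19, -25] -> 4
  [-3, 11, -3, 1, -20] -> [-20, 1, -3, 11, -3] -> [11, 1, -3, -3, -20] -> [-11, -1, 3, 3, 20] -> [-11, -1, 3, 20] -> [20, 3, -1, -11] -> 3
  [1, -41, 13, 5, -39, -45] -> [-45, -39, 5, 13, -41, 1] -> [13, 5, 1, -39, -41, -45] -> [-13, -5, -1, 39, 41, 45] -> [-13, -5, -1, 39, 41, 45] -> [45, 41, 39, -1, -5, -13] -> 6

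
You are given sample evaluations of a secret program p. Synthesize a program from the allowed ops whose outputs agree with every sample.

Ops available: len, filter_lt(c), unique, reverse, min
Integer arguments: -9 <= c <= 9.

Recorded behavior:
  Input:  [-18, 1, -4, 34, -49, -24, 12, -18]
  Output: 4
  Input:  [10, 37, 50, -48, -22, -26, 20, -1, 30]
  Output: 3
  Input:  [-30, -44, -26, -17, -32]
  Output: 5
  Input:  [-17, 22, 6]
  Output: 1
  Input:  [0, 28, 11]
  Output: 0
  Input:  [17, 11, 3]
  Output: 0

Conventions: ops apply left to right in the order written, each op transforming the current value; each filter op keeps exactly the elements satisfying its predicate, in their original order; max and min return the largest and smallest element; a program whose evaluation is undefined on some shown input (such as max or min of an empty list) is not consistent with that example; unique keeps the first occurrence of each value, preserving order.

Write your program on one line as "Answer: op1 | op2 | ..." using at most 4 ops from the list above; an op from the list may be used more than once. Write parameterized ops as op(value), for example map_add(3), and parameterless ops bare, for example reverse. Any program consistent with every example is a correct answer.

filter_lt(-1) | unique | reverse | len

Check, running the answer program on each example:
  [-18, 1, -4, 34, -49, -24, 12, -18] -> [-18, -4, -49, -24, -18] -> [-18, -4, -49, -24] -> [-24, -49, -4, -18] -> 4
  [10, 37, 50, -48, -22, -26, 20, -1, 30] -> [-48, -22, -26] -> [-48, -22, -26] -> [-26, -22, -48] -> 3
  [-30, -44, -26, -17, -32] -> [-30, -44, -26, -17, -32] -> [-30, -44, -26, -17, -32] -> [-32, -17, -26, -44, -30] -> 5
  [-17, 22, 6] -> [-17] -> [-17] -> [-17] -> 1
  [0, 28, 11] -> [] -> [] -> [] -> 0
  [17, 11, 3] -> [] -> [] -> [] -> 0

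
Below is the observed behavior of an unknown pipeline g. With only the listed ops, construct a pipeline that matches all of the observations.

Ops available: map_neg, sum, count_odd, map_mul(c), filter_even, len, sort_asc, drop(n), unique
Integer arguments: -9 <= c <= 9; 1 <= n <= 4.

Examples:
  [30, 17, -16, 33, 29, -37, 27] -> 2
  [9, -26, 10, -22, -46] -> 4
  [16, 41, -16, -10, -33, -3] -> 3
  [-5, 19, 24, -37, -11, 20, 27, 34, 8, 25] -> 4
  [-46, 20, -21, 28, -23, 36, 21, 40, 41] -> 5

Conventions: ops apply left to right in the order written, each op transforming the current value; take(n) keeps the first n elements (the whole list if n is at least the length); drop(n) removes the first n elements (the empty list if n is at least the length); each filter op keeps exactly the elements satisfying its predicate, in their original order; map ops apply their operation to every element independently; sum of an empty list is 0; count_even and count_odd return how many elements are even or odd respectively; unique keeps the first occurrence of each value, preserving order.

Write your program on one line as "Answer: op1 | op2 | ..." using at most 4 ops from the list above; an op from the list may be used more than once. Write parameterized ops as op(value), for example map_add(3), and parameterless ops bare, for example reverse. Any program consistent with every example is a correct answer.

map_neg | filter_even | len

Check, running the answer program on each example:
  [30, 17, -16, 33, 29, -37, 27] -> [-30, -17, 16, -33, -29, 37, -27] -> [-30, 16] -> 2
  [9, -26, 10, -22, -46] -> [-9, 26, -10, 22, 46] -> [26, -10, 22, 46] -> 4
  [16, 41, -16, -10, -33, -3] -> [-16, -41, 16, 10, 33, 3] -> [-16, 16, 10] -> 3
  [-5, 19, 24, -37, -11, 20, 27, 34, 8, 25] -> [5, -19, -24, 37, 11, -20, -27, -34, -8, -25] -> [-24, -20, -34, -8] -> 4
  [-46, 20, -21, 28, -23, 36, 21, 40, 41] -> [46, -20, 21, -28, 23, -36, -21, -40, -41] -> [46, -20, -28, -36, -40] -> 5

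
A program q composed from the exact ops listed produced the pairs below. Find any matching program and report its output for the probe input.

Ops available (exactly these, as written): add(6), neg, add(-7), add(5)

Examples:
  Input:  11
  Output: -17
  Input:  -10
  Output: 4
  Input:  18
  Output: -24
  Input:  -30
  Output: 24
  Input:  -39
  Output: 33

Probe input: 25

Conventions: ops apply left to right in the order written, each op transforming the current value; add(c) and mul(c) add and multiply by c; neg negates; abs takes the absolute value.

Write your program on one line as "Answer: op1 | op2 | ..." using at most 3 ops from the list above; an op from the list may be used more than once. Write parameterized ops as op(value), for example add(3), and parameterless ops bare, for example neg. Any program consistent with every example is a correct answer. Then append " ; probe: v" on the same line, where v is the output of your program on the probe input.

add(6) | neg ; probe: -31

Check, running the answer program on each example:
  11 -> 17 -> -17
  -10 -> -4 -> 4
  18 -> 24 -> -24
  -30 -> -24 -> 24
  -39 -> -33 -> 33
  probe: 25 -> 31 -> -31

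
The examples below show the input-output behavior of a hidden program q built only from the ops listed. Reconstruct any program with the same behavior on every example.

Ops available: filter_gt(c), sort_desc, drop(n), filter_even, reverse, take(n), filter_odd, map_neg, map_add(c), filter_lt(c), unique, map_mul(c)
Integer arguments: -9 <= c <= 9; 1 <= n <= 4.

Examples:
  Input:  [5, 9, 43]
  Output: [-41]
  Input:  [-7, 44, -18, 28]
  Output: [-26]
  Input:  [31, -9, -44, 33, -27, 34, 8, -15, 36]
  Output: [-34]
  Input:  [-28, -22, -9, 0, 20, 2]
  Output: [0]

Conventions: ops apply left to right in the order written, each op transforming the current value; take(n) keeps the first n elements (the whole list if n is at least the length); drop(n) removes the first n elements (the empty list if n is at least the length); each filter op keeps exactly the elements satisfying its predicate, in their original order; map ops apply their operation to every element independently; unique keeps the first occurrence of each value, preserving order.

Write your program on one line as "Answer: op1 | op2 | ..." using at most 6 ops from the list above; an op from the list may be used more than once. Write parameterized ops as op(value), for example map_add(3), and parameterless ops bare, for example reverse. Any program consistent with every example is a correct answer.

reverse | take(1) | map_neg | map_add(5) | map_add(-3)

Check, running the answer program on each example:
  [5, 9, 43] -> [43, 9, 5] -> [43] -> [-43] -> [-38] -> [-41]
  [-7, 44, -18, 28] -> [28, -18, 44, -7] -> [28] -> [-28] -> [-23] -> [-26]
  [31, -9, -44, 33, -27, 34, 8, -15, 36] -> [36, -15, 8, 34, -27, 33, -44, -9, 31] -> [36] -> [-36] -> [-31] -> [-34]
  [-28, -22, -9, 0, 20, 2] -> [2, 20, 0, -9, -22, -28] -> [2] -> [-2] -> [3] -> [0]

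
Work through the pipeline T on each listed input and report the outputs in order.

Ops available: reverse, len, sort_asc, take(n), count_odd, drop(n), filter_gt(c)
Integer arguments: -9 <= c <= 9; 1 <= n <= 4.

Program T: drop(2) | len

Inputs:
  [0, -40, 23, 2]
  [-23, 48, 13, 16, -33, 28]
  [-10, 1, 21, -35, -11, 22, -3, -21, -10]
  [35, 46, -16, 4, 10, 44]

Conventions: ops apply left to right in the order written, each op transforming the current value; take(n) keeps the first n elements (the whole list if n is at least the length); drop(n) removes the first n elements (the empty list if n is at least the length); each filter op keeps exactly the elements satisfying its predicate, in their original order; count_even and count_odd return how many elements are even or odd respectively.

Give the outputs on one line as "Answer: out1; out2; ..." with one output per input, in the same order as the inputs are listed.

Execution, op by op:
  [0, -40, 23, 2] -> [23, 2] -> 2
  [-23, 48, 13, 16, -33, 28] -> [13, 16, -33, 28] -> 4
  [-10, 1, 21, -35, -11, 22, -3, -21, -10] -> [21, -35, -11, 22, -3, -21, -10] -> 7
  [35, 46, -16, 4, 10, 44] -> [-16, 4, 10, 44] -> 4

2; 4; 7; 4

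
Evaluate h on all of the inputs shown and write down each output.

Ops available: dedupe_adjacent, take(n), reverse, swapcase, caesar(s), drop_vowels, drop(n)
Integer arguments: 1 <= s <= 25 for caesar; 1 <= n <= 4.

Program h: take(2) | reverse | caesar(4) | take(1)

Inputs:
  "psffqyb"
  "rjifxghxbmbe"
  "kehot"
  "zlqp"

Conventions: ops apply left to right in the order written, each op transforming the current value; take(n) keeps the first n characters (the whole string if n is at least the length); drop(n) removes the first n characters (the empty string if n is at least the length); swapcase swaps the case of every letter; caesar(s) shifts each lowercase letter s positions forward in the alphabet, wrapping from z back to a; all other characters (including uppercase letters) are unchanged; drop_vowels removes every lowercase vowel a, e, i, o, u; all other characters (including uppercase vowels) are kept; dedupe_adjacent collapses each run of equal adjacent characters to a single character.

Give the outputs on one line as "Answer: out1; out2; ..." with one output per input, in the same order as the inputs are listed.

Execution, op by op:
  "psffqyb" -> "ps" -> "sp" -> "wt" -> "w"
  "rjifxghxbmbe" -> "rj" -> "jr" -> "nv" -> "n"
  "kehot" -> "ke" -> "ek" -> "io" -> "i"
  "zlqp" -> "zl" -> "lz" -> "pd" -> "p"

"w"; "n"; "i"; "p"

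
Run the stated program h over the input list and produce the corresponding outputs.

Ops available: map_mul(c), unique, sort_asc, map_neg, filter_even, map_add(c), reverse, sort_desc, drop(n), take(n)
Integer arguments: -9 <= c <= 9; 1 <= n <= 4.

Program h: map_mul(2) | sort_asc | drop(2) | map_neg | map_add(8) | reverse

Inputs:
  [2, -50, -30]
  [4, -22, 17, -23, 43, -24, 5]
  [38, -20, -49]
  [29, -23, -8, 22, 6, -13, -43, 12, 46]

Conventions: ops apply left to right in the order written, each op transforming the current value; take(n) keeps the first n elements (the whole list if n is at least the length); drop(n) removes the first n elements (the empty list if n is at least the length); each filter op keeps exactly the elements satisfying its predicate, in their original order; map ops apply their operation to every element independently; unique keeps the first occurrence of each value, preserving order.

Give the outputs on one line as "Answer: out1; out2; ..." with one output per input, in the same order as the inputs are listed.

Execution, op by op:
  [2, -50, -30] -> [4, -100, -60] -> [-100, -60, 4] -> [4] -> [-4] -> [4] -> [4]
  [4, -22, 17, -23, 43, -24, 5] -> [8, -44, 34, -46, 86, -48, 10] -> [-48, -46, -44, 8, 10, 34, 86] -> [-44, 8, 10, 34, 86] -> [44, -8, -10, -34, -86] -> [52, 0, -2, -26, -78] -> [-78, -26, -2, 0, 52]
  [38, -20, -49] -> [76, -40, -98] -> [-98, -40, 76] -> [76] -> [-76] -> [-68] -> [-68]
  [29, -23, -8, 22, 6, -13, -43, 12, 46] -> [58, -46, -16, 44, 12, -26, -86, 24, 92] -> [-86, -46, -26, -16, 12, 24, 44, 58, 92] -> [-26, -16, 12, 24, 44, 58, 92] -> [26, 16, -12, -24, -44, -58, -92] -> [34, 24, -4, -16, -36, -50, -84] -> [-84, -50, -36, -16, -4, 24, 34]

[4]; [-78, -26, -2, 0, 52]; [-68]; [-84, -50, -36, -16, -4, 24, 34]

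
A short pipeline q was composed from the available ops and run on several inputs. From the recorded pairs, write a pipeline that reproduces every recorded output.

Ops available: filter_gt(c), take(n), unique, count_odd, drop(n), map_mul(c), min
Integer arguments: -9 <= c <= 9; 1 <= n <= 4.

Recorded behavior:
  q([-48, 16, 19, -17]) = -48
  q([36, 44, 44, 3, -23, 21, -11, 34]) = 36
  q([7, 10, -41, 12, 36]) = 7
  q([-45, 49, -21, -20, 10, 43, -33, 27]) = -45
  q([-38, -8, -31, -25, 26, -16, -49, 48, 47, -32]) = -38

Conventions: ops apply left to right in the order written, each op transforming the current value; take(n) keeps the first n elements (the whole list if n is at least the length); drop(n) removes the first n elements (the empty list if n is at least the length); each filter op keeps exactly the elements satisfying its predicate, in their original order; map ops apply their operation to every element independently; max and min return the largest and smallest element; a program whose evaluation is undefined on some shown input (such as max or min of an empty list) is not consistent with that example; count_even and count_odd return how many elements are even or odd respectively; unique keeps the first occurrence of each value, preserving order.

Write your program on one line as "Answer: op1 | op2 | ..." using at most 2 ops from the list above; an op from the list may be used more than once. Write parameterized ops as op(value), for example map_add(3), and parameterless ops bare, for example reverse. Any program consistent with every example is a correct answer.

take(2) | min

Check, running the answer program on each example:
  [-48, 16, 19, -17] -> [-48, 16] -> -48
  [36, 44, 44, 3, -23, 21, -11, 34] -> [36, 44] -> 36
  [7, 10, -41, 12, 36] -> [7, 10] -> 7
  [-45, 49, -21, -20, 10, 43, -33, 27] -> [-45, 49] -> -45
  [-38, -8, -31, -25, 26, -16, -49, 48, 47, -32] -> [-38, -8] -> -38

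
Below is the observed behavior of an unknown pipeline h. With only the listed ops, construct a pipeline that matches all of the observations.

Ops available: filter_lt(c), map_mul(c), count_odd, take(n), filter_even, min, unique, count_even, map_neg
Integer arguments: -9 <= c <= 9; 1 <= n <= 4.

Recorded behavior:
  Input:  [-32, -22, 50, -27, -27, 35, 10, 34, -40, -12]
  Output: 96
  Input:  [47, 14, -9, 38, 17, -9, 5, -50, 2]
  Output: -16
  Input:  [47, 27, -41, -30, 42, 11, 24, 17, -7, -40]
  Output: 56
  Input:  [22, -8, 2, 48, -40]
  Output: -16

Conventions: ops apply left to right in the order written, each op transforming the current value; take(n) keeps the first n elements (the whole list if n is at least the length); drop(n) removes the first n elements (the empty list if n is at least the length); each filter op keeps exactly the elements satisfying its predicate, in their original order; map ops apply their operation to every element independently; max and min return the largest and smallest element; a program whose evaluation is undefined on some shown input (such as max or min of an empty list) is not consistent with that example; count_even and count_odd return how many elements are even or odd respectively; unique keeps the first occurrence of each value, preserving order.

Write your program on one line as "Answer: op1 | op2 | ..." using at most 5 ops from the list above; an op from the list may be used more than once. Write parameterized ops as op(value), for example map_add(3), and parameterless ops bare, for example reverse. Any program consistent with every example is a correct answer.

filter_lt(4) | unique | map_mul(-8) | min

Check, running the answer program on each example:
  [-32, -22, 50, -27, -27, 35, 10, 34, -40, -12] -> [-32, -22, -27, -27, -40, -12] -> [-32, -22, -27, -40, -12] -> [256, 176, 216, 320, 96] -> 96
  [47, 14, -9, 38, 17, -9, 5, -50, 2] -> [-9, -9, -50, 2] -> [-9, -50, 2] -> [72, 400, -16] -> -16
  [47, 27, -41, -30, 42, 11, 24, 17, -7, -40] -> [-41, -30, -7, -40] -> [-41, -30, -7, -40] -> [328, 240, 56, 320] -> 56
  [22, -8, 2, 48, -40] -> [-8, 2, -40] -> [-8, 2, -40] -> [64, -16, 320] -> -16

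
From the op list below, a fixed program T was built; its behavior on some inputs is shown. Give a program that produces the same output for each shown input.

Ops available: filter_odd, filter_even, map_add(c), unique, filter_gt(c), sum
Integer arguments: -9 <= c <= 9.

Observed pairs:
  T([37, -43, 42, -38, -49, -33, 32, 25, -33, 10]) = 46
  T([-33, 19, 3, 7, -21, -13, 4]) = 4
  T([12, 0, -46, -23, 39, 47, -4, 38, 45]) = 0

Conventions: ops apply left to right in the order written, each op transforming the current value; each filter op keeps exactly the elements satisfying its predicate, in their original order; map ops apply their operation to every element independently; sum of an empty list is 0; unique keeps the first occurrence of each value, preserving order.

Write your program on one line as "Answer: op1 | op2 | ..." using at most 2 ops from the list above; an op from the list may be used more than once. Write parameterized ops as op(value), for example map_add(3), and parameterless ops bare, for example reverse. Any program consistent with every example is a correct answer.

filter_even | sum

Check, running the answer program on each example:
  [37, -43, 42, -38, -49, -33, 32, 25, -33, 10] -> [42, -38, 32, 10] -> 46
  [-33, 19, 3, 7, -21, -13, 4] -> [4] -> 4
  [12, 0, -46, -23, 39, 47, -4, 38, 45] -> [12, 0, -46, -4, 38] -> 0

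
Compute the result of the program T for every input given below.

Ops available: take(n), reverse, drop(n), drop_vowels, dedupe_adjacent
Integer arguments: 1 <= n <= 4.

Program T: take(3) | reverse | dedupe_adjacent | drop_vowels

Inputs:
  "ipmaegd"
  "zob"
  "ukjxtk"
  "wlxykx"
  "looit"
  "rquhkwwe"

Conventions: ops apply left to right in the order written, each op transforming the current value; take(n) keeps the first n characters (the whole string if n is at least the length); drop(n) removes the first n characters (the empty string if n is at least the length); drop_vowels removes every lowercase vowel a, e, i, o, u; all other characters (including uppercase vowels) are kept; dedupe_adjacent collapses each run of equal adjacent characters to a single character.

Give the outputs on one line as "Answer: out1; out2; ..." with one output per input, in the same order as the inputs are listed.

Execution, op by op:
  "ipmaegd" -> "ipm" -> "mpi" -> "mpi" -> "mp"
  "zob" -> "zob" -> "boz" -> "boz" -> "bz"
  "ukjxtk" -> "ukj" -> "jku" -> "jku" -> "jk"
  "wlxykx" -> "wlx" -> "xlw" -> "xlw" -> "xlw"
  "looit" -> "loo" -> "ool" -> "ol" -> "l"
  "rquhkwwe" -> "rqu" -> "uqr" -> "uqr" -> "qr"

"mp"; "bz"; "jk"; "xlw"; "l"; "qr"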